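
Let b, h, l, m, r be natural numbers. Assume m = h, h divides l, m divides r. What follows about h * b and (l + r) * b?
h * b divides (l + r) * b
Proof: Since m = h and m divides r, h divides r. h divides l, so h divides l + r. Then h * b divides (l + r) * b.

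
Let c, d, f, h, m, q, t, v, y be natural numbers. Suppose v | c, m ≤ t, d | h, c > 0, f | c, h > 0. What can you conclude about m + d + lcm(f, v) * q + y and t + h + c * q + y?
m + d + lcm(f, v) * q + y ≤ t + h + c * q + y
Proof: Because d | h and h > 0, d ≤ h. f | c and v | c, therefore lcm(f, v) | c. Because c > 0, lcm(f, v) ≤ c. Then lcm(f, v) * q ≤ c * q. Since d ≤ h, d + lcm(f, v) * q ≤ h + c * q. Then d + lcm(f, v) * q + y ≤ h + c * q + y. m ≤ t, so m + d + lcm(f, v) * q + y ≤ t + h + c * q + y.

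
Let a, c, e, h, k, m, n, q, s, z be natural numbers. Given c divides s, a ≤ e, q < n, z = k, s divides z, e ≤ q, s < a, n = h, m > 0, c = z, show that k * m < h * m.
From c = z and c divides s, z divides s. s divides z, so s = z. Since z = k, s = k. n = h and q < n, hence q < h. Since e ≤ q, e < h. a ≤ e, so a < h. Because s < a, s < h. Since s = k, k < h. Using m > 0, by multiplying by a positive, k * m < h * m.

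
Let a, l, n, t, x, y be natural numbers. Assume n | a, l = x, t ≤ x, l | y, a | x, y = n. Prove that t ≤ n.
Because y = n and l | y, l | n. l = x, so x | n. n | a and a | x, so n | x. Since x | n, x = n. Because t ≤ x, t ≤ n.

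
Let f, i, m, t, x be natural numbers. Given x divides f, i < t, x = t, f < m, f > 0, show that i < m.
x = t and x divides f, so t divides f. Since f > 0, t ≤ f. Since f < m, t < m. Because i < t, i < m.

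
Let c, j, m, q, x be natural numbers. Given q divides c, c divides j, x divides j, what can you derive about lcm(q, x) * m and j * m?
lcm(q, x) * m divides j * m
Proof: q divides c and c divides j, hence q divides j. From x divides j, lcm(q, x) divides j. Then lcm(q, x) * m divides j * m.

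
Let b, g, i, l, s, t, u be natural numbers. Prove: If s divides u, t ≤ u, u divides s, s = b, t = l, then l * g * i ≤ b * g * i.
From u divides s and s divides u, u = s. s = b, so u = b. t = l and t ≤ u, therefore l ≤ u. u = b, so l ≤ b. By multiplying by a non-negative, l * g ≤ b * g. By multiplying by a non-negative, l * g * i ≤ b * g * i.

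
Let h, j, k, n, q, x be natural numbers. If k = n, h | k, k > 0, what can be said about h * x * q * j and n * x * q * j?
h * x * q * j ≤ n * x * q * j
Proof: From h | k and k > 0, h ≤ k. Since k = n, h ≤ n. Then h * x ≤ n * x. Then h * x * q ≤ n * x * q. Then h * x * q * j ≤ n * x * q * j.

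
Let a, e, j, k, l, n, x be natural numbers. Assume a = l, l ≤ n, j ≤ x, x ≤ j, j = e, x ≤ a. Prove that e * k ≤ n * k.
Since x ≤ j and j ≤ x, x = j. j = e, so x = e. x ≤ a, so e ≤ a. Since a = l, e ≤ l. From l ≤ n, e ≤ n. By multiplying by a non-negative, e * k ≤ n * k.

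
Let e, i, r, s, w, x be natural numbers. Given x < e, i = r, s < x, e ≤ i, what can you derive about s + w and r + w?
s + w < r + w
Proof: s < x and x < e, hence s < e. e ≤ i, so s < i. From i = r, s < r. Then s + w < r + w.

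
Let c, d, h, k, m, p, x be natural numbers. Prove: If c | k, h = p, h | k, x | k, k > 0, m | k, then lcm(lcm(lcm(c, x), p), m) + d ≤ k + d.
Because c | k and x | k, lcm(c, x) | k. Since h = p and h | k, p | k. lcm(c, x) | k, so lcm(lcm(c, x), p) | k. m | k, so lcm(lcm(lcm(c, x), p), m) | k. k > 0, so lcm(lcm(lcm(c, x), p), m) ≤ k. Then lcm(lcm(lcm(c, x), p), m) + d ≤ k + d.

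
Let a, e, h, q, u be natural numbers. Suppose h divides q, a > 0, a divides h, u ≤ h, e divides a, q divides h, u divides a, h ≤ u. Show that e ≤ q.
From u ≤ h and h ≤ u, u = h. u divides a, so h divides a. a divides h, so a = h. Since h divides q and q divides h, h = q. Since a = h, a = q. e divides a and a > 0, hence e ≤ a. Since a = q, e ≤ q.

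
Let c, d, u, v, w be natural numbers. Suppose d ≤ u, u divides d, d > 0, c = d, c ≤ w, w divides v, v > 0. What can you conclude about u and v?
u ≤ v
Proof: u divides d and d > 0, therefore u ≤ d. d ≤ u, so d = u. Since c = d and c ≤ w, d ≤ w. d = u, so u ≤ w. From w divides v and v > 0, w ≤ v. Since u ≤ w, u ≤ v.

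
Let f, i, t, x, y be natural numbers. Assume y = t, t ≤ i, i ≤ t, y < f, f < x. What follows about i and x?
i < x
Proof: Because t ≤ i and i ≤ t, t = i. Since y = t, y = i. From y < f and f < x, y < x. From y = i, i < x.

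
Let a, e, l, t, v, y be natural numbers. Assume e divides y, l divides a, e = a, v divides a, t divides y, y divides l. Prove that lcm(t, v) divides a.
Since y divides l and l divides a, y divides a. e = a and e divides y, hence a divides y. Since y divides a, y = a. t divides y, so t divides a. Since v divides a, lcm(t, v) divides a.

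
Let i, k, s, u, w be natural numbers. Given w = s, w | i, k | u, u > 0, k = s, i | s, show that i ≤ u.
w = s and w | i, so s | i. i | s, so s = i. k = s and k | u, thus s | u. u > 0, so s ≤ u. s = i, so i ≤ u.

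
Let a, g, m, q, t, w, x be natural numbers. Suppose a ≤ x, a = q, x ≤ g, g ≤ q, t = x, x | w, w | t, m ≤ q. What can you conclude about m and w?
m ≤ w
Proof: Because a = q and a ≤ x, q ≤ x. Because x ≤ g and g ≤ q, x ≤ q. From q ≤ x, q = x. From t = x and w | t, w | x. Since x | w, x = w. q = x, so q = w. m ≤ q, so m ≤ w.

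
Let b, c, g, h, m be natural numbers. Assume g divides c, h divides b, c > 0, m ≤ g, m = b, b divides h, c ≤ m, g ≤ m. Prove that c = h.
g ≤ m and m ≤ g, therefore g = m. g divides c and c > 0, hence g ≤ c. Since g = m, m ≤ c. Because c ≤ m, c = m. From m = b, c = b. Since b divides h and h divides b, b = h. Since c = b, c = h.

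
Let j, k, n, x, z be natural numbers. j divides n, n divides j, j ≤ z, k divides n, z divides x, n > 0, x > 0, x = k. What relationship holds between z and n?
z = n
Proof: j divides n and n divides j, hence j = n. j ≤ z, so n ≤ z. Because z divides x and x > 0, z ≤ x. x = k, so z ≤ k. k divides n and n > 0, hence k ≤ n. Since z ≤ k, z ≤ n. From n ≤ z, n = z. Then z = n.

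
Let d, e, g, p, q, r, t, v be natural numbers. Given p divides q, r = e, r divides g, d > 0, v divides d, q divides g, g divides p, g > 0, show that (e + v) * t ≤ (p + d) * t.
p divides q and q divides g, thus p divides g. Since g divides p, g = p. Because r divides g and g > 0, r ≤ g. Because r = e, e ≤ g. g = p, so e ≤ p. v divides d and d > 0, thus v ≤ d. Since e ≤ p, e + v ≤ p + d. By multiplying by a non-negative, (e + v) * t ≤ (p + d) * t.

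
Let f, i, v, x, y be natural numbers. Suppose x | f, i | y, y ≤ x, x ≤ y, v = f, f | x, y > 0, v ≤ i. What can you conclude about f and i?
f = i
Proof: From v = f and v ≤ i, f ≤ i. y ≤ x and x ≤ y, hence y = x. Since x | f and f | x, x = f. y = x, so y = f. i | y and y > 0, thus i ≤ y. y = f, so i ≤ f. Since f ≤ i, f = i.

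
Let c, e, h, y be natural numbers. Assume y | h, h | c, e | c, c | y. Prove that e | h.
Because c | y and y | h, c | h. Since h | c, c = h. Since e | c, e | h.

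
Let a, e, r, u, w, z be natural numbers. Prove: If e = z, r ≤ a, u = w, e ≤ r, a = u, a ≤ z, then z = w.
e ≤ r and r ≤ a, thus e ≤ a. Since e = z, z ≤ a. a ≤ z, so z = a. Since a = u, z = u. Since u = w, z = w.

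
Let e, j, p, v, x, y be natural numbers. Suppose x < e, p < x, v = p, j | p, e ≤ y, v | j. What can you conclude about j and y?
j < y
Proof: v = p and v | j, hence p | j. j | p, so p = j. Because p < x and x < e, p < e. Since e ≤ y, p < y. From p = j, j < y.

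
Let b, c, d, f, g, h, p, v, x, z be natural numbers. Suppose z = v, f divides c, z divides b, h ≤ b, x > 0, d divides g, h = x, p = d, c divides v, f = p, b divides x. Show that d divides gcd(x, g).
b divides x and x > 0, so b ≤ x. h = x and h ≤ b, so x ≤ b. Since b ≤ x, b = x. f = p and p = d, hence f = d. f divides c and c divides v, thus f divides v. z = v and z divides b, thus v divides b. Because f divides v, f divides b. From f = d, d divides b. Because b = x, d divides x. d divides g, so d divides gcd(x, g).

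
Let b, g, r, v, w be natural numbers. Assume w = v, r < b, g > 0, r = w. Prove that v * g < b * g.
r = w and w = v, therefore r = v. Since r < b, v < b. Combining with g > 0, by multiplying by a positive, v * g < b * g.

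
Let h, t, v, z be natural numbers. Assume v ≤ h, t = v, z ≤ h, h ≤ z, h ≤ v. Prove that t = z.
v ≤ h and h ≤ v, therefore v = h. Because t = v, t = h. h ≤ z and z ≤ h, therefore h = z. Since t = h, t = z.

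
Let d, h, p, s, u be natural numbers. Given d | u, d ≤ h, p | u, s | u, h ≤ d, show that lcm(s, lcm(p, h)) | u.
d ≤ h and h ≤ d, so d = h. Since d | u, h | u. Since p | u, lcm(p, h) | u. s | u, so lcm(s, lcm(p, h)) | u.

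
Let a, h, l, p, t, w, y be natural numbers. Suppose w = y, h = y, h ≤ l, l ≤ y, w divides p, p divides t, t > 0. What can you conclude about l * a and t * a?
l * a ≤ t * a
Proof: Because h = y and h ≤ l, y ≤ l. l ≤ y, so y = l. Since w = y, w = l. w divides p and p divides t, so w divides t. w = l, so l divides t. Since t > 0, l ≤ t. By multiplying by a non-negative, l * a ≤ t * a.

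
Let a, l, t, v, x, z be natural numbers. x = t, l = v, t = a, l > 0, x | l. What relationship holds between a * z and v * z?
a * z ≤ v * z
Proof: x = t and t = a, thus x = a. x | l and l > 0, hence x ≤ l. From x = a, a ≤ l. Since l = v, a ≤ v. Then a * z ≤ v * z.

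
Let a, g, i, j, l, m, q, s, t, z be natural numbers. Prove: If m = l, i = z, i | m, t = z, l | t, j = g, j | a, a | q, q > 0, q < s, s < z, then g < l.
Since i = z and i | m, z | m. m = l, so z | l. t = z and l | t, hence l | z. Because z | l, z = l. j | a and a | q, therefore j | q. Since q > 0, j ≤ q. q < s and s < z, therefore q < z. j ≤ q, so j < z. Since j = g, g < z. Because z = l, g < l.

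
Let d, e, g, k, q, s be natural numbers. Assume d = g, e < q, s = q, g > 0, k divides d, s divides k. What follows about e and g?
e < g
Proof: Since d = g and k divides d, k divides g. Since s divides k, s divides g. Because s = q, q divides g. Since g > 0, q ≤ g. Since e < q, e < g.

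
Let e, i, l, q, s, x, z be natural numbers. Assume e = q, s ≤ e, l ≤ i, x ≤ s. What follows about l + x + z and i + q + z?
l + x + z ≤ i + q + z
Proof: Since x ≤ s and s ≤ e, x ≤ e. From e = q, x ≤ q. Because l ≤ i, l + x ≤ i + q. Then l + x + z ≤ i + q + z.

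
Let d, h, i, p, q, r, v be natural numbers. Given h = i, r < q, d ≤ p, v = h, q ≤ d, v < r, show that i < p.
v = h and h = i, so v = i. From v < r and r < q, v < q. q ≤ d, so v < d. Since d ≤ p, v < p. Since v = i, i < p.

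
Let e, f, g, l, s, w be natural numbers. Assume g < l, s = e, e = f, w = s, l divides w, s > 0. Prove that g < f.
s = e and e = f, so s = f. Because w = s and l divides w, l divides s. Since s > 0, l ≤ s. Since s = f, l ≤ f. g < l, so g < f.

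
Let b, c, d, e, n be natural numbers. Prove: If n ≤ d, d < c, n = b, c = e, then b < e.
n = b and n ≤ d, therefore b ≤ d. d < c, so b < c. Because c = e, b < e.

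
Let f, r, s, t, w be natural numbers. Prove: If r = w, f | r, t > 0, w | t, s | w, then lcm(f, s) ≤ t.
Since r = w and f | r, f | w. Because s | w, lcm(f, s) | w. w | t, so lcm(f, s) | t. Because t > 0, lcm(f, s) ≤ t.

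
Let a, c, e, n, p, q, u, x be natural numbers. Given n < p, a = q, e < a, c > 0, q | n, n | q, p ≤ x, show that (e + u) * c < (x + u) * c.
q | n and n | q, hence q = n. Since a = q, a = n. Since e < a, e < n. Because n < p and p ≤ x, n < x. e < n, so e < x. Then e + u < x + u. c > 0, so (e + u) * c < (x + u) * c.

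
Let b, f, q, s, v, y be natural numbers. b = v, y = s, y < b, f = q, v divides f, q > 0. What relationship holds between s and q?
s < q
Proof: From y = s and y < b, s < b. Since b = v, s < v. Because f = q and v divides f, v divides q. Since q > 0, v ≤ q. Since s < v, s < q.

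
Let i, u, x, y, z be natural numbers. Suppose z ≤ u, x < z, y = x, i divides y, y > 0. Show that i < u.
i divides y and y > 0, thus i ≤ y. y = x, so i ≤ x. x < z and z ≤ u, therefore x < u. Since i ≤ x, i < u.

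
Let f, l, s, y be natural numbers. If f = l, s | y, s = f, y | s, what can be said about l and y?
l = y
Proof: From y | s and s | y, y = s. s = f, so y = f. Because f = l, y = l. Then l = y.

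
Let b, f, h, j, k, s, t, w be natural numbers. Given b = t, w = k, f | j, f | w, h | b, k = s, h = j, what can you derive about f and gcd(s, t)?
f | gcd(s, t)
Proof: Because w = k and k = s, w = s. Since f | w, f | s. h = j and h | b, thus j | b. b = t, so j | t. f | j, so f | t. f | s, so f | gcd(s, t).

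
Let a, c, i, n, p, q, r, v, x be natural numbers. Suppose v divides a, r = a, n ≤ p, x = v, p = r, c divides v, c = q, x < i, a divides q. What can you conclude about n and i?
n < i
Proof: p = r and r = a, so p = a. n ≤ p, so n ≤ a. c = q and c divides v, therefore q divides v. Since a divides q, a divides v. v divides a, so v = a. Since x = v, x = a. Since x < i, a < i. From n ≤ a, n < i.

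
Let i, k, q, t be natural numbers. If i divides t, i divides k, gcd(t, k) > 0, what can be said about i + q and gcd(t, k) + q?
i + q ≤ gcd(t, k) + q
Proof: i divides t and i divides k, thus i divides gcd(t, k). gcd(t, k) > 0, so i ≤ gcd(t, k). Then i + q ≤ gcd(t, k) + q.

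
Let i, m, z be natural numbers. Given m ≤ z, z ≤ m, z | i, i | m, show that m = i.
z ≤ m and m ≤ z, so z = m. z | i, so m | i. Since i | m, m = i.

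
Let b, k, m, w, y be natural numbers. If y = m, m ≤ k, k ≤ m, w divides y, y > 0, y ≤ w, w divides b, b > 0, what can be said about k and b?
k ≤ b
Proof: Since m ≤ k and k ≤ m, m = k. Since y = m, y = k. Because w divides y and y > 0, w ≤ y. From y ≤ w, w = y. w divides b, so y divides b. b > 0, so y ≤ b. Since y = k, k ≤ b.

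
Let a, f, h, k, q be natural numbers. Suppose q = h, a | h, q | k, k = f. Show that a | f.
k = f and q | k, so q | f. q = h, so h | f. Since a | h, a | f.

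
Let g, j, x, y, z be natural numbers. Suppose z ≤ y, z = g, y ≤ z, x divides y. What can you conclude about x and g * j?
x divides g * j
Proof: From y ≤ z and z ≤ y, y = z. Because z = g, y = g. Because x divides y, x divides g. Then x divides g * j.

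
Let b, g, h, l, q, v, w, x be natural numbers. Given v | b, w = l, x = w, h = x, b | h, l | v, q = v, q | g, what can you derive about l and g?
l | g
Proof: h = x and b | h, thus b | x. x = w, so b | w. From w = l, b | l. v | b, so v | l. Because l | v, v = l. q = v and q | g, so v | g. Since v = l, l | g.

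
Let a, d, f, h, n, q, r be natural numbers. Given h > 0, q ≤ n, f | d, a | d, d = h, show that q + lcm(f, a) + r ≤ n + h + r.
f | d and a | d, thus lcm(f, a) | d. d = h, so lcm(f, a) | h. Since h > 0, lcm(f, a) ≤ h. Since q ≤ n, q + lcm(f, a) ≤ n + h. Then q + lcm(f, a) + r ≤ n + h + r.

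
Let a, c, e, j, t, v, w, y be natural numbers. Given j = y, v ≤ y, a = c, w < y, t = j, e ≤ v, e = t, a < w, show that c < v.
e = t and t = j, thus e = j. j = y, so e = y. Since e ≤ v, y ≤ v. Since v ≤ y, y = v. From a < w and w < y, a < y. Since a = c, c < y. y = v, so c < v.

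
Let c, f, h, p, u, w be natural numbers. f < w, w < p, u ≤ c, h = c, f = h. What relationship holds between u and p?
u < p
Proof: f = h and h = c, thus f = c. Since f < w, c < w. w < p, so c < p. Since u ≤ c, u < p.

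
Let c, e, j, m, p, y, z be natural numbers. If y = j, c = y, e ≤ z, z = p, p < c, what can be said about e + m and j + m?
e + m < j + m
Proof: z = p and e ≤ z, so e ≤ p. Since c = y and y = j, c = j. p < c, so p < j. e ≤ p, so e < j. Then e + m < j + m.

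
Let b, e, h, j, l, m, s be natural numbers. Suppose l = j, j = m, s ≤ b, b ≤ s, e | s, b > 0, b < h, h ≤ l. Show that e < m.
Since l = j and j = m, l = m. s ≤ b and b ≤ s, hence s = b. e | s, so e | b. b > 0, so e ≤ b. Since b < h and h ≤ l, b < l. Since e ≤ b, e < l. Since l = m, e < m.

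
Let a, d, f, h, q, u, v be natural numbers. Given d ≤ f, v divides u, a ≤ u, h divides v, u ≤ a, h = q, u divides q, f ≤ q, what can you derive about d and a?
d ≤ a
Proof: Since h = q and h divides v, q divides v. From v divides u, q divides u. Since u divides q, q = u. u ≤ a and a ≤ u, thus u = a. Since q = u, q = a. d ≤ f and f ≤ q, hence d ≤ q. From q = a, d ≤ a.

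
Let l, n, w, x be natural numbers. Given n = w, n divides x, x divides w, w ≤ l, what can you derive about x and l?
x ≤ l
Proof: n = w and n divides x, thus w divides x. x divides w, so w = x. Since w ≤ l, x ≤ l.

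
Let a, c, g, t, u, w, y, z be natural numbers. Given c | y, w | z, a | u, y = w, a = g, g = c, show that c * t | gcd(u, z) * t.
a = g and a | u, hence g | u. Since g = c, c | u. Because y = w and c | y, c | w. w | z, so c | z. Since c | u, c | gcd(u, z). Then c * t | gcd(u, z) * t.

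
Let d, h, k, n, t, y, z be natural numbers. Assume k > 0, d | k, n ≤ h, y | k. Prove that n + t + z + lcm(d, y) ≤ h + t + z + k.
n ≤ h, thus n + t ≤ h + t. Then n + t + z ≤ h + t + z. d | k and y | k, thus lcm(d, y) | k. Since k > 0, lcm(d, y) ≤ k. n + t + z ≤ h + t + z, so n + t + z + lcm(d, y) ≤ h + t + z + k.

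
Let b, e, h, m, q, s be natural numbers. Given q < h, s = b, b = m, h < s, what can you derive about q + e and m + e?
q + e < m + e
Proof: s = b and b = m, therefore s = m. q < h and h < s, hence q < s. Since s = m, q < m. Then q + e < m + e.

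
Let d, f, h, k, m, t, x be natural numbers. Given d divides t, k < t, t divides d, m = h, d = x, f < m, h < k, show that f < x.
Since t divides d and d divides t, t = d. Since d = x, t = x. m = h and f < m, hence f < h. Since h < k, f < k. Since k < t, f < t. Since t = x, f < x.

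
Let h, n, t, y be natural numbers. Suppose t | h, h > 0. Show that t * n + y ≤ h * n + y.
t | h and h > 0, thus t ≤ h. Then t * n ≤ h * n. Then t * n + y ≤ h * n + y.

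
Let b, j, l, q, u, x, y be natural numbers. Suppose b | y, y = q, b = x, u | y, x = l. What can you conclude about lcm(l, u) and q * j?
lcm(l, u) | q * j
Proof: b = x and x = l, thus b = l. Since b | y, l | y. u | y, so lcm(l, u) | y. Since y = q, lcm(l, u) | q. Then lcm(l, u) | q * j.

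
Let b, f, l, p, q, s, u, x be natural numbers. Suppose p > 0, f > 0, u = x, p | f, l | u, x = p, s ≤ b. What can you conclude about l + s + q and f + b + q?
l + s + q ≤ f + b + q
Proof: From u = x and x = p, u = p. l | u, so l | p. Since p > 0, l ≤ p. p | f and f > 0, so p ≤ f. Since l ≤ p, l ≤ f. s ≤ b, so l + s ≤ f + b. Then l + s + q ≤ f + b + q.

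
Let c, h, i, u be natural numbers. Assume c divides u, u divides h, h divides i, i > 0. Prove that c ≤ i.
Since u divides h and h divides i, u divides i. Since c divides u, c divides i. Since i > 0, c ≤ i.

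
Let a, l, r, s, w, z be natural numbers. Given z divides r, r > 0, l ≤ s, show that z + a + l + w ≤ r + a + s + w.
z divides r and r > 0, hence z ≤ r. Then z + a ≤ r + a. l ≤ s, hence l + w ≤ s + w. z + a ≤ r + a, so z + a + l + w ≤ r + a + s + w.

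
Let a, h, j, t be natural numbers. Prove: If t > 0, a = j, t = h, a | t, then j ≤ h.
a | t and t > 0, hence a ≤ t. Since a = j, j ≤ t. Since t = h, j ≤ h.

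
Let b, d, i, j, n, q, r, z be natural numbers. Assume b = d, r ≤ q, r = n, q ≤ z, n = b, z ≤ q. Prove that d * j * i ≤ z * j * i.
n = b and b = d, thus n = d. q ≤ z and z ≤ q, thus q = z. Because r ≤ q, r ≤ z. r = n, so n ≤ z. n = d, so d ≤ z. Then d * j ≤ z * j. Then d * j * i ≤ z * j * i.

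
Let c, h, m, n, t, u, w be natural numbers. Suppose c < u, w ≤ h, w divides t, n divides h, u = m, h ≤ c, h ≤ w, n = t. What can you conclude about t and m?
t < m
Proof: w ≤ h and h ≤ w, thus w = h. Because w divides t, h divides t. From n = t and n divides h, t divides h. h divides t, so h = t. Because h ≤ c, t ≤ c. u = m and c < u, so c < m. Since t ≤ c, t < m.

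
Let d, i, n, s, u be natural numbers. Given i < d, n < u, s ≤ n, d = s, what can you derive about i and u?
i < u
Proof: Since d = s and i < d, i < s. Since s ≤ n, i < n. Since n < u, i < u.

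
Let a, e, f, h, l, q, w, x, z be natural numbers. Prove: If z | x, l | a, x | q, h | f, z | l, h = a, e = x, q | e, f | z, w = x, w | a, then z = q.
h = a and h | f, thus a | f. f | z, so a | z. Because z | l and l | a, z | a. Since a | z, a = z. w = x and w | a, hence x | a. a = z, so x | z. Since z | x, z = x. e = x and q | e, so q | x. Since x | q, x = q. z = x, so z = q.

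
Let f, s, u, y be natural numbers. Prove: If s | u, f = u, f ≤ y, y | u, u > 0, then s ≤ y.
f = u and f ≤ y, so u ≤ y. y | u and u > 0, thus y ≤ u. u ≤ y, so u = y. s | u and u > 0, hence s ≤ u. Because u = y, s ≤ y.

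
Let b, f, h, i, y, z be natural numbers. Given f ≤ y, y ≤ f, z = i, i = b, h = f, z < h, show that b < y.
Because f ≤ y and y ≤ f, f = y. z = i and i = b, hence z = b. h = f and z < h, thus z < f. z = b, so b < f. f = y, so b < y.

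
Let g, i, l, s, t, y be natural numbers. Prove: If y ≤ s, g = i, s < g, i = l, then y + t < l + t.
Because y ≤ s and s < g, y < g. Since g = i, y < i. i = l, so y < l. Then y + t < l + t.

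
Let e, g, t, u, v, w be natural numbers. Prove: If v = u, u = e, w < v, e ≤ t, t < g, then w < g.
Because v = u and u = e, v = e. w < v, so w < e. e ≤ t, so w < t. Because t < g, w < g.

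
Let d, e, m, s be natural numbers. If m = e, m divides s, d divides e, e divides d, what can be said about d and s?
d divides s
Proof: Since e divides d and d divides e, e = d. Because m = e, m = d. From m divides s, d divides s.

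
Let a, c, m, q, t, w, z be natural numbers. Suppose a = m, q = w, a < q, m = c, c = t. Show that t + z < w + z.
a = m and m = c, so a = c. c = t, so a = t. q = w and a < q, therefore a < w. a = t, so t < w. Then t + z < w + z.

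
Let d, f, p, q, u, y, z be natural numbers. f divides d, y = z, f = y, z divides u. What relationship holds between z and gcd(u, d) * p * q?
z divides gcd(u, d) * p * q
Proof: Since f = y and f divides d, y divides d. y = z, so z divides d. Because z divides u, z divides gcd(u, d). Then z divides gcd(u, d) * p. Then z divides gcd(u, d) * p * q.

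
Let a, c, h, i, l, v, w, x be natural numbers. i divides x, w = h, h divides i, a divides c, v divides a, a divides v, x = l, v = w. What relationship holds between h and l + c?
h divides l + c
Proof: Since x = l and i divides x, i divides l. h divides i, so h divides l. From a divides v and v divides a, a = v. Because v = w, a = w. Because w = h, a = h. Since a divides c, h divides c. Since h divides l, h divides l + c.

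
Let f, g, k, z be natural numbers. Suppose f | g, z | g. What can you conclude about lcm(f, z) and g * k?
lcm(f, z) | g * k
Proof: Because f | g and z | g, lcm(f, z) | g. Then lcm(f, z) | g * k.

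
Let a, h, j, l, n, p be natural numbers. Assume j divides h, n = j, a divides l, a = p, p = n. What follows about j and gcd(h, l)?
j divides gcd(h, l)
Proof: p = n and n = j, hence p = j. From a = p and a divides l, p divides l. Since p = j, j divides l. j divides h, so j divides gcd(h, l).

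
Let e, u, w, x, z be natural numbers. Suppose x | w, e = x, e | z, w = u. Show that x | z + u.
e = x and e | z, so x | z. From w = u and x | w, x | u. Since x | z, x | z + u.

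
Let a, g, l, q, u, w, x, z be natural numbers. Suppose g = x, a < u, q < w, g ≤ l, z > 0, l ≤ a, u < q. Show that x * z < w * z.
g = x and g ≤ l, hence x ≤ l. Since l ≤ a, x ≤ a. a < u and u < q, thus a < q. Since q < w, a < w. x ≤ a, so x < w. Combining with z > 0, by multiplying by a positive, x * z < w * z.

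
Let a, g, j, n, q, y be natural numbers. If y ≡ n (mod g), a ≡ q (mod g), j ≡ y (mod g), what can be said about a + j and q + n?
a + j ≡ q + n (mod g)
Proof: j ≡ y (mod g) and y ≡ n (mod g), therefore j ≡ n (mod g). Since a ≡ q (mod g), a + j ≡ q + n (mod g).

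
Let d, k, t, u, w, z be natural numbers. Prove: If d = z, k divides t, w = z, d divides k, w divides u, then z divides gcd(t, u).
From d divides k and k divides t, d divides t. Since d = z, z divides t. w = z and w divides u, so z divides u. z divides t, so z divides gcd(t, u).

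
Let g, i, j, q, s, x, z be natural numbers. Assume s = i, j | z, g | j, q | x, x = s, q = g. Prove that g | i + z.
Because x = s and q | x, q | s. Since q = g, g | s. s = i, so g | i. g | j and j | z, so g | z. Since g | i, g | i + z.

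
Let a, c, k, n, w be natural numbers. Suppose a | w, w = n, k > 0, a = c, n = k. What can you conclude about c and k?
c ≤ k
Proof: Because w = n and n = k, w = k. Because a | w, a | k. Since a = c, c | k. Since k > 0, c ≤ k.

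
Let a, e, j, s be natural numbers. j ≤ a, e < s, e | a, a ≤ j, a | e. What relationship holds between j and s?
j < s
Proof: a ≤ j and j ≤ a, so a = j. e | a and a | e, therefore e = a. Since e < s, a < s. Since a = j, j < s.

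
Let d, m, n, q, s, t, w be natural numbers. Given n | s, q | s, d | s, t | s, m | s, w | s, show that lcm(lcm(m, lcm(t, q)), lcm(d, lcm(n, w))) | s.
t | s and q | s, hence lcm(t, q) | s. Since m | s, lcm(m, lcm(t, q)) | s. n | s and w | s, therefore lcm(n, w) | s. d | s, so lcm(d, lcm(n, w)) | s. lcm(m, lcm(t, q)) | s, so lcm(lcm(m, lcm(t, q)), lcm(d, lcm(n, w))) | s.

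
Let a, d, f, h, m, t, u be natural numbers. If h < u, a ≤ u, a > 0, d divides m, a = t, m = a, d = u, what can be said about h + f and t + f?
h + f < t + f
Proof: d = u and d divides m, thus u divides m. m = a, so u divides a. a > 0, so u ≤ a. Since a ≤ u, u = a. Since a = t, u = t. Since h < u, h < t. Then h + f < t + f.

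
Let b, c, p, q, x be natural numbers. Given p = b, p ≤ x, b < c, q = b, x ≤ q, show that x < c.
Since p = b and p ≤ x, b ≤ x. Because q = b and x ≤ q, x ≤ b. b ≤ x, so b = x. Because b < c, x < c.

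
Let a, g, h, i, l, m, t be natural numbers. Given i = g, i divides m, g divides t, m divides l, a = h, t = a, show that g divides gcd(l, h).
i = g and i divides m, so g divides m. Since m divides l, g divides l. From t = a and a = h, t = h. Since g divides t, g divides h. Since g divides l, g divides gcd(l, h).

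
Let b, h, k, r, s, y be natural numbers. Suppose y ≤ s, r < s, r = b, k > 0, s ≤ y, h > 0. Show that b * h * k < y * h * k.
Since s ≤ y and y ≤ s, s = y. Since r < s, r < y. From r = b, b < y. Since h > 0, b * h < y * h. k > 0, so b * h * k < y * h * k.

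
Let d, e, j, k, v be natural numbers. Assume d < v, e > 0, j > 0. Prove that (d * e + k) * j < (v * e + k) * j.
Since d < v and e > 0, d * e < v * e. Then d * e + k < v * e + k. j > 0, so (d * e + k) * j < (v * e + k) * j.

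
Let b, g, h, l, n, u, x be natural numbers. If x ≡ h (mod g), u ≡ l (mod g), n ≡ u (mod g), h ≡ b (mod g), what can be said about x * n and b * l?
x * n ≡ b * l (mod g)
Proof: From x ≡ h (mod g) and h ≡ b (mod g), x ≡ b (mod g). n ≡ u (mod g) and u ≡ l (mod g), so n ≡ l (mod g). Combined with x ≡ b (mod g), by multiplying congruences, x * n ≡ b * l (mod g).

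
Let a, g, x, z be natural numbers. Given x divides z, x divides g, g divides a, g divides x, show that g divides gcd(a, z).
x divides g and g divides x, hence x = g. x divides z, so g divides z. g divides a, so g divides gcd(a, z).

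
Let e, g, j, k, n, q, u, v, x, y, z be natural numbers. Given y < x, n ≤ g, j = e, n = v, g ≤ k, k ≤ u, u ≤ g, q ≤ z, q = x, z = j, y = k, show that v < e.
Because n = v and n ≤ g, v ≤ g. From k ≤ u and u ≤ g, k ≤ g. g ≤ k, so k = g. Since z = j and j = e, z = e. From q = x and q ≤ z, x ≤ z. z = e, so x ≤ e. y < x, so y < e. Because y = k, k < e. Since k = g, g < e. v ≤ g, so v < e.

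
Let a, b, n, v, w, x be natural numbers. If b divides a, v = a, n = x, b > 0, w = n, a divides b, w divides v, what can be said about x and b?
x ≤ b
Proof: w = n and n = x, hence w = x. a divides b and b divides a, thus a = b. Since v = a, v = b. w divides v, so w divides b. w = x, so x divides b. Since b > 0, x ≤ b.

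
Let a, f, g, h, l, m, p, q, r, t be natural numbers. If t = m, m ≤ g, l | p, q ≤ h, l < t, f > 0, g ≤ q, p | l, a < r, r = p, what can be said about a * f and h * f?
a * f < h * f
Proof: r = p and a < r, therefore a < p. Because l | p and p | l, l = p. Since t = m and l < t, l < m. Because l = p, p < m. Since m ≤ g, p < g. a < p, so a < g. g ≤ q and q ≤ h, hence g ≤ h. a < g, so a < h. f > 0, so a * f < h * f.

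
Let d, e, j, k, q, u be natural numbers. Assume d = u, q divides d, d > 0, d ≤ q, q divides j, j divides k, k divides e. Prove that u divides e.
Because q divides d and d > 0, q ≤ d. Since d ≤ q, q = d. q divides j and j divides k, hence q divides k. k divides e, so q divides e. Since q = d, d divides e. Since d = u, u divides e.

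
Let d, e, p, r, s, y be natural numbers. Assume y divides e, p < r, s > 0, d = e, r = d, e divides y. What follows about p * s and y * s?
p * s < y * s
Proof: r = d and d = e, so r = e. From e divides y and y divides e, e = y. Since r = e, r = y. p < r, so p < y. Using s > 0, by multiplying by a positive, p * s < y * s.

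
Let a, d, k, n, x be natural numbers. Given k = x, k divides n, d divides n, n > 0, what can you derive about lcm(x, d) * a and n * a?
lcm(x, d) * a ≤ n * a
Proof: k = x and k divides n, therefore x divides n. d divides n, so lcm(x, d) divides n. Because n > 0, lcm(x, d) ≤ n. By multiplying by a non-negative, lcm(x, d) * a ≤ n * a.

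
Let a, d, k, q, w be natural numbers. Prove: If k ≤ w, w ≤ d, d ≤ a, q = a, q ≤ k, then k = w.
Because w ≤ d and d ≤ a, w ≤ a. From q = a and q ≤ k, a ≤ k. Since w ≤ a, w ≤ k. Since k ≤ w, k = w.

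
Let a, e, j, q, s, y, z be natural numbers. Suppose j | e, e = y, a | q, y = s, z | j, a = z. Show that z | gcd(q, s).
From a = z and a | q, z | q. e = y and j | e, therefore j | y. Since z | j, z | y. Since y = s, z | s. z | q, so z | gcd(q, s).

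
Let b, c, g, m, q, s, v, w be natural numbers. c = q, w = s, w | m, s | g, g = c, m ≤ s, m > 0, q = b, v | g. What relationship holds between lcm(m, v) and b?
lcm(m, v) | b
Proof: Since g = c and c = q, g = q. q = b, so g = b. From w | m and m > 0, w ≤ m. w = s, so s ≤ m. m ≤ s, so s = m. Since s | g, m | g. Since v | g, lcm(m, v) | g. Since g = b, lcm(m, v) | b.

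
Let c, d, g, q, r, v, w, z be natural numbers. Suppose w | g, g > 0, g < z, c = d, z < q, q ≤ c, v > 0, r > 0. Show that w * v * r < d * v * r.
w | g and g > 0, hence w ≤ g. g < z, so w < z. z < q and q ≤ c, thus z < c. c = d, so z < d. w < z, so w < d. v > 0, so w * v < d * v. Because r > 0, w * v * r < d * v * r.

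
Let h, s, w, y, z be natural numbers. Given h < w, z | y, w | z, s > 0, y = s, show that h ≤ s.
y = s and z | y, so z | s. Since w | z, w | s. Since s > 0, w ≤ s. h < w, so h < s. Then h ≤ s.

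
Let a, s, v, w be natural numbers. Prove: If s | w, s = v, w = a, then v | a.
Since w = a and s | w, s | a. s = v, so v | a.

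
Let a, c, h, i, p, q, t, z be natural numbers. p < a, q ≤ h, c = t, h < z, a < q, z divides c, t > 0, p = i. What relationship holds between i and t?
i < t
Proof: Because p = i and p < a, i < a. Since a < q, i < q. Because q ≤ h and h < z, q < z. c = t and z divides c, so z divides t. Since t > 0, z ≤ t. Since q < z, q < t. Since i < q, i < t.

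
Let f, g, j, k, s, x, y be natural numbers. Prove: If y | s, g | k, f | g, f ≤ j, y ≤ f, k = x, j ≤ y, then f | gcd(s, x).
Since f ≤ j and j ≤ y, f ≤ y. y ≤ f, so y = f. Since y | s, f | s. f | g and g | k, so f | k. k = x, so f | x. f | s, so f | gcd(s, x).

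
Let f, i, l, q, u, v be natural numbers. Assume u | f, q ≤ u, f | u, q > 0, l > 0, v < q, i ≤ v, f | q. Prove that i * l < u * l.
f | u and u | f, so f = u. Since f | q, u | q. Since q > 0, u ≤ q. Because q ≤ u, q = u. From v < q, v < u. i ≤ v, so i < u. l > 0, so i * l < u * l.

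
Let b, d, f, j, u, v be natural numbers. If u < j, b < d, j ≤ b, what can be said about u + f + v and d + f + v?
u + f + v < d + f + v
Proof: u < j and j ≤ b, therefore u < b. Since b < d, u < d. Then u + f < d + f. Then u + f + v < d + f + v.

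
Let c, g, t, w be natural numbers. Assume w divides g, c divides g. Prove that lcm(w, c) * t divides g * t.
w divides g and c divides g, therefore lcm(w, c) divides g. Then lcm(w, c) * t divides g * t.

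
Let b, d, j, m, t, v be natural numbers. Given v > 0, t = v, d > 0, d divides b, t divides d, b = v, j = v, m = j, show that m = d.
m = j and j = v, hence m = v. t = v and t divides d, so v divides d. d > 0, so v ≤ d. b = v and d divides b, therefore d divides v. Since v > 0, d ≤ v. Since v ≤ d, v = d. From m = v, m = d.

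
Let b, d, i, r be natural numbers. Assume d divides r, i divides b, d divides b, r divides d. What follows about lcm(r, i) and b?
lcm(r, i) divides b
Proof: d divides r and r divides d, so d = r. Since d divides b, r divides b. i divides b, so lcm(r, i) divides b.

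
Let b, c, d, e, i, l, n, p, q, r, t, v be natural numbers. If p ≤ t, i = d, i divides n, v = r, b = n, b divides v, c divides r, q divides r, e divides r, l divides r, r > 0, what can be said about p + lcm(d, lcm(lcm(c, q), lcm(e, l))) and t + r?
p + lcm(d, lcm(lcm(c, q), lcm(e, l))) ≤ t + r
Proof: i = d and i divides n, so d divides n. From b = n and b divides v, n divides v. v = r, so n divides r. Because d divides n, d divides r. Since c divides r and q divides r, lcm(c, q) divides r. e divides r and l divides r, so lcm(e, l) divides r. lcm(c, q) divides r, so lcm(lcm(c, q), lcm(e, l)) divides r. d divides r, so lcm(d, lcm(lcm(c, q), lcm(e, l))) divides r. Since r > 0, lcm(d, lcm(lcm(c, q), lcm(e, l))) ≤ r. Since p ≤ t, p + lcm(d, lcm(lcm(c, q), lcm(e, l))) ≤ t + r.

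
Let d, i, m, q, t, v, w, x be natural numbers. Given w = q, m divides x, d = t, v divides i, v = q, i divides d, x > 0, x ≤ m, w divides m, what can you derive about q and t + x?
q divides t + x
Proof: From v divides i and i divides d, v divides d. Since d = t, v divides t. Because v = q, q divides t. Since m divides x and x > 0, m ≤ x. x ≤ m, so m = x. w = q and w divides m, so q divides m. m = x, so q divides x. Since q divides t, q divides t + x.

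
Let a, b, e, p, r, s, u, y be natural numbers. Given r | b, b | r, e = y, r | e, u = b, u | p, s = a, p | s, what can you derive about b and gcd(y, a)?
b | gcd(y, a)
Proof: r | b and b | r, therefore r = b. e = y and r | e, so r | y. r = b, so b | y. u = b and u | p, thus b | p. From s = a and p | s, p | a. Since b | p, b | a. Since b | y, b | gcd(y, a).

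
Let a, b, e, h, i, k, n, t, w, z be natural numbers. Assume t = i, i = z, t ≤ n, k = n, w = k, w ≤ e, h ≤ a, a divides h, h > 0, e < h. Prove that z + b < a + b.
t = i and i = z, thus t = z. From t ≤ n, z ≤ n. Because w = k and w ≤ e, k ≤ e. Because k = n, n ≤ e. z ≤ n, so z ≤ e. From a divides h and h > 0, a ≤ h. Since h ≤ a, h = a. Since e < h, e < a. z ≤ e, so z < a. Then z + b < a + b.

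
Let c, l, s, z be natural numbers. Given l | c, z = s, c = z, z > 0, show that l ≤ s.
c = z and l | c, so l | z. z > 0, so l ≤ z. z = s, so l ≤ s.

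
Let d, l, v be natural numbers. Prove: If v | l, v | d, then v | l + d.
v | l and v | d. By divisibility of sums, v | l + d.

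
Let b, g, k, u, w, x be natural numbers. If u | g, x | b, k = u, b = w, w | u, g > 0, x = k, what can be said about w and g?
w ≤ g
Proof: x = k and k = u, hence x = u. b = w and x | b, so x | w. x = u, so u | w. Since w | u, u = w. u | g and g > 0, therefore u ≤ g. Since u = w, w ≤ g.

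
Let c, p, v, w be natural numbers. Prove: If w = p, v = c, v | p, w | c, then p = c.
v = c and v | p, therefore c | p. From w = p and w | c, p | c. c | p, so c = p. Then p = c.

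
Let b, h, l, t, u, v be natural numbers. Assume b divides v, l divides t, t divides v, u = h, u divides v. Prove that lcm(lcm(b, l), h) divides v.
l divides t and t divides v, hence l divides v. b divides v, so lcm(b, l) divides v. u = h and u divides v, hence h divides v. lcm(b, l) divides v, so lcm(lcm(b, l), h) divides v.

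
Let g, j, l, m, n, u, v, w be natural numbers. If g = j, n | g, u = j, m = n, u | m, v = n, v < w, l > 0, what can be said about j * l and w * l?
j * l < w * l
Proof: Since g = j and n | g, n | j. m = n and u | m, therefore u | n. u = j, so j | n. Since n | j, n = j. v = n and v < w, therefore n < w. n = j, so j < w. l > 0, so j * l < w * l.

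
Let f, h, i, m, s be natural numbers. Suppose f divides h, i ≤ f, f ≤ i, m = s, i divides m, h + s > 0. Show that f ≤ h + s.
Since i ≤ f and f ≤ i, i = f. From m = s and i divides m, i divides s. Since i = f, f divides s. Since f divides h, f divides h + s. h + s > 0, so f ≤ h + s.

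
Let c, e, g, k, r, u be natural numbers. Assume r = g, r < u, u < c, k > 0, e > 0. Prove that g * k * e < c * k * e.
From r = g and r < u, g < u. Since u < c, g < c. Using k > 0, by multiplying by a positive, g * k < c * k. Because e > 0, by multiplying by a positive, g * k * e < c * k * e.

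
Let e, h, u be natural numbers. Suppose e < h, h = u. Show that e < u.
Since h = u and e < h, by substitution, e < u.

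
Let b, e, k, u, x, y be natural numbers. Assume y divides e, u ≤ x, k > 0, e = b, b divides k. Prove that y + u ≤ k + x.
Because e = b and y divides e, y divides b. b divides k, so y divides k. k > 0, so y ≤ k. u ≤ x, so y + u ≤ k + x.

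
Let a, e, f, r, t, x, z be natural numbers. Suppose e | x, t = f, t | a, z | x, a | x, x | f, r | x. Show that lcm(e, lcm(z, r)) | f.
Because t | a and a | x, t | x. t = f, so f | x. x | f, so x = f. z | x and r | x, hence lcm(z, r) | x. e | x, so lcm(e, lcm(z, r)) | x. x = f, so lcm(e, lcm(z, r)) | f.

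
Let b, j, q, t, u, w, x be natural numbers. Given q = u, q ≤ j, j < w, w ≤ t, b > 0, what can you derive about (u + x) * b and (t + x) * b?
(u + x) * b < (t + x) * b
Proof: q = u and q ≤ j, thus u ≤ j. j < w, so u < w. w ≤ t, so u < t. Then u + x < t + x. Since b > 0, by multiplying by a positive, (u + x) * b < (t + x) * b.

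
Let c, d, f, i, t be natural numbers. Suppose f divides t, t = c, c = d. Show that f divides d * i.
Because t = c and c = d, t = d. From f divides t, f divides d. Then f divides d * i.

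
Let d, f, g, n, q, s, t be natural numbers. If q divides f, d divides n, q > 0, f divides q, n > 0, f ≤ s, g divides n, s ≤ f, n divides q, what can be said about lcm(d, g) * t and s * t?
lcm(d, g) * t ≤ s * t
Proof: From q divides f and f divides q, q = f. f ≤ s and s ≤ f, therefore f = s. q = f, so q = s. d divides n and g divides n, therefore lcm(d, g) divides n. n > 0, so lcm(d, g) ≤ n. n divides q and q > 0, therefore n ≤ q. lcm(d, g) ≤ n, so lcm(d, g) ≤ q. q = s, so lcm(d, g) ≤ s. By multiplying by a non-negative, lcm(d, g) * t ≤ s * t.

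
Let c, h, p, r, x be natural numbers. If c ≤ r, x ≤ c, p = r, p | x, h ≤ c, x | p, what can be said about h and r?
h ≤ r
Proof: From x | p and p | x, x = p. x ≤ c, so p ≤ c. Since p = r, r ≤ c. c ≤ r, so c = r. Since h ≤ c, h ≤ r.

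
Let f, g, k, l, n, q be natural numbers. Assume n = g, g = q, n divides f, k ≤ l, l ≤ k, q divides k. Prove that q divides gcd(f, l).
n = g and g = q, thus n = q. n divides f, so q divides f. k ≤ l and l ≤ k, therefore k = l. Since q divides k, q divides l. q divides f, so q divides gcd(f, l).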